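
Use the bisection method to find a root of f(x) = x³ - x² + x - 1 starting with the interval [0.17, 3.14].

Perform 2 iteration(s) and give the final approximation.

f(x) = x³ - x² + x - 1
Initial interval: [0.17, 3.14]

Iteration 1:
  c_1 = (0.170000 + 3.140000)/2 = 1.655000
  f(c_1) = f(1.655000) = 2.449061
  f(a) × f(c) < 0, new interval: [0.170000, 1.655000]
Iteration 2:
  c_2 = (0.170000 + 1.655000)/2 = 0.912500
  f(c_2) = f(0.912500) = -0.160357
  f(a) × f(c) ≥ 0, new interval: [0.912500, 1.655000]

After 2 iteration(s), the approximation is c_2 = 0.912500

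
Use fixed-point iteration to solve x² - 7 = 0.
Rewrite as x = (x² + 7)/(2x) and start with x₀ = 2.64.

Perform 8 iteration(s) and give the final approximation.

Equation: x² - 7 = 0
Fixed-point form: x = (x² + 7)/(2x)
x₀ = 2.64

x_1 = g(2.640000) = 2.645758
x_2 = g(2.645758) = 2.645751
x_3 = g(2.645751) = 2.645751
x_4 = g(2.645751) = 2.645751
x_5 = g(2.645751) = 2.645751
x_6 = g(2.645751) = 2.645751
x_7 = g(2.645751) = 2.645751
x_8 = g(2.645751) = 2.645751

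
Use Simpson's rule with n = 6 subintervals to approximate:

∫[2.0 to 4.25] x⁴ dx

f(x) = x⁴
a = 2.0, b = 4.25, n = 6
h = (b - a)/n = 0.375000

Simpson's rule: (h/3)[f(x₀) + 4f(x₁) + 2f(x₂) + ... + f(xₙ)]

x_0 = 2.0000, f(x_0) = 16.000000, coefficient = 1
x_1 = 2.3750, f(x_1) = 31.816650, coefficient = 4
x_2 = 2.7500, f(x_2) = 57.191406, coefficient = 2
x_3 = 3.1250, f(x_3) = 95.367432, coefficient = 4
x_4 = 3.5000, f(x_4) = 150.062500, coefficient = 2
x_5 = 3.8750, f(x_5) = 225.468994, coefficient = 4
x_6 = 4.2500, f(x_6) = 326.253906, coefficient = 1

I ≈ (0.375000/3) × 2167.374023 = 270.921753
Exact value: 270.915820
Error: 0.005933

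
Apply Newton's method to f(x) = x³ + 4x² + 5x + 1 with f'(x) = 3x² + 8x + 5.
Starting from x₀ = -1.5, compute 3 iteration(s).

f(x) = x³ + 4x² + 5x + 1
f'(x) = 3x² + 8x + 5
x₀ = -1.5

Newton-Raphson formula: x_{n+1} = x_n - f(x_n)/f'(x_n)

Iteration 1:
  f(-1.500000) = -0.875000
  f'(-1.500000) = -0.250000
  x_1 = -1.500000 - (-0.875000)/(-0.250000) = -5.000000
Iteration 2:
  f(-5.000000) = -49.000000
  f'(-5.000000) = 40.000000
  x_2 = -5.000000 - (-49.000000)/40.000000 = -3.775000
Iteration 3:
  f(-3.775000) = -14.668609
  f'(-3.775000) = 17.551875
  x_3 = -3.775000 - (-14.668609)/17.551875 = -2.939271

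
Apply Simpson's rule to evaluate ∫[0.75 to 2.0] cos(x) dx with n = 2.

f(x) = cos(x)
a = 0.75, b = 2.0, n = 2
h = (b - a)/n = 0.625000

Simpson's rule: (h/3)[f(x₀) + 4f(x₁) + 2f(x₂) + ... + f(xₙ)]

x_0 = 0.7500, f(x_0) = 0.731689, coefficient = 1
x_1 = 1.3750, f(x_1) = 0.194548, coefficient = 4
x_2 = 2.0000, f(x_2) = -0.416147, coefficient = 1

I ≈ (0.625000/3) × 1.093733 = 0.227861
Exact value: 0.227659
Error: 0.000202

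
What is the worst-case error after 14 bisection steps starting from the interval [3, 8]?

Bisection error bound: |error| ≤ (b-a)/2^n
|error| ≤ (8 - 3)/2^14 = 5/2^14
|error| ≤ 0.0003051758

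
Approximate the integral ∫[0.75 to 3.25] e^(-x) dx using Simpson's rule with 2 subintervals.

f(x) = e^(-x)
a = 0.75, b = 3.25, n = 2
h = (b - a)/n = 1.250000

Simpson's rule: (h/3)[f(x₀) + 4f(x₁) + 2f(x₂) + ... + f(xₙ)]

x_0 = 0.7500, f(x_0) = 0.472367, coefficient = 1
x_1 = 2.0000, f(x_1) = 0.135335, coefficient = 4
x_2 = 3.2500, f(x_2) = 0.038774, coefficient = 1

I ≈ (1.250000/3) × 1.052482 = 0.438534
Exact value: 0.433592
Error: 0.004942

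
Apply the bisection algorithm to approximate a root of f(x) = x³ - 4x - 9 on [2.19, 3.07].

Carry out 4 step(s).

f(x) = x³ - 4x - 9
Initial interval: [2.19, 3.07]

Iteration 1:
  c_1 = (2.190000 + 3.070000)/2 = 2.630000
  f(c_1) = f(2.630000) = -1.328553
  f(a) × f(c) ≥ 0, new interval: [2.630000, 3.070000]
Iteration 2:
  c_2 = (2.630000 + 3.070000)/2 = 2.850000
  f(c_2) = f(2.850000) = 2.749125
  f(a) × f(c) < 0, new interval: [2.630000, 2.850000]
Iteration 3:
  c_3 = (2.630000 + 2.850000)/2 = 2.740000
  f(c_3) = f(2.740000) = 0.610824
  f(a) × f(c) < 0, new interval: [2.630000, 2.740000]
Iteration 4:
  c_4 = (2.630000 + 2.740000)/2 = 2.685000
  f(c_4) = f(2.685000) = -0.383231
  f(a) × f(c) ≥ 0, new interval: [2.685000, 2.740000]

After 4 iteration(s), the approximation is c_4 = 2.685000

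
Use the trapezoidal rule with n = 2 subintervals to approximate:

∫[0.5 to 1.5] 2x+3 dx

f(x) = 2x+3
a = 0.5, b = 1.5, n = 2
h = (b - a)/n = 0.500000

Trapezoidal rule: (h/2)[f(x₀) + 2f(x₁) + 2f(x₂) + ... + f(xₙ)]

x_0 = 0.5000, f(x_0) = 4.000000, coefficient = 1
x_1 = 1.0000, f(x_1) = 5.000000, coefficient = 2
x_2 = 1.5000, f(x_2) = 6.000000, coefficient = 1

I ≈ (0.500000/2) × 20.000000 = 5.000000
Exact value: 5.000000
Error: 0.000000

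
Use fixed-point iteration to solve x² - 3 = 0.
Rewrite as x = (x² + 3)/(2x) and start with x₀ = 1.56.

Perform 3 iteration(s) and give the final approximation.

Equation: x² - 3 = 0
Fixed-point form: x = (x² + 3)/(2x)
x₀ = 1.56

x_1 = g(1.560000) = 1.741538
x_2 = g(1.741538) = 1.732077
x_3 = g(1.732077) = 1.732051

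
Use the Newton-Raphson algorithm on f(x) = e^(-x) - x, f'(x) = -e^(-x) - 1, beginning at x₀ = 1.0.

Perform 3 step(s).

f(x) = e^(-x) - x
f'(x) = -e^(-x) - 1
x₀ = 1.0

Newton-Raphson formula: x_{n+1} = x_n - f(x_n)/f'(x_n)

Iteration 1:
  f(1.000000) = -0.632121
  f'(1.000000) = -1.367879
  x_1 = 1.000000 - (-0.632121)/(-1.367879) = 0.537883
Iteration 2:
  f(0.537883) = 0.046100
  f'(0.537883) = -1.583983
  x_2 = 0.537883 - 0.046100/(-1.583983) = 0.566987
Iteration 3:
  f(0.566987) = 0.000245
  f'(0.566987) = -1.567232
  x_3 = 0.566987 - 0.000245/(-1.567232) = 0.567143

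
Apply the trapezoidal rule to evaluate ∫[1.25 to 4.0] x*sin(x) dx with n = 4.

f(x) = x*sin(x)
a = 1.25, b = 4.0, n = 4
h = (b - a)/n = 0.687500

Trapezoidal rule: (h/2)[f(x₀) + 2f(x₁) + 2f(x₂) + ... + f(xₙ)]

x_0 = 1.2500, f(x_0) = 1.186231, coefficient = 1
x_1 = 1.9375, f(x_1) = 1.808684, coefficient = 2
x_2 = 2.6250, f(x_2) = 1.296541, coefficient = 2
x_3 = 3.3125, f(x_3) = -0.563379, coefficient = 2
x_4 = 4.0000, f(x_4) = -3.027210, coefficient = 1

I ≈ (0.687500/2) × 3.242713 = 1.114683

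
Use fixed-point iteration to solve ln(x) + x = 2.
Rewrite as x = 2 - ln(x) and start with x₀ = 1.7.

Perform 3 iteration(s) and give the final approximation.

Equation: ln(x) + x = 2
Fixed-point form: x = 2 - ln(x)
x₀ = 1.7

x_1 = g(1.700000) = 1.469372
x_2 = g(1.469372) = 1.615165
x_3 = g(1.615165) = 1.520563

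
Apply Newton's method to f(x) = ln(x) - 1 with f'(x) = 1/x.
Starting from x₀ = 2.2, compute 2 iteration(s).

f(x) = ln(x) - 1
f'(x) = 1/x
x₀ = 2.2

Newton-Raphson formula: x_{n+1} = x_n - f(x_n)/f'(x_n)

Iteration 1:
  f(2.200000) = -0.211543
  f'(2.200000) = 0.454545
  x_1 = 2.200000 - (-0.211543)/0.454545 = 2.665394
Iteration 2:
  f(2.665394) = -0.019648
  f'(2.665394) = 0.375179
  x_2 = 2.665394 - (-0.019648)/0.375179 = 2.717764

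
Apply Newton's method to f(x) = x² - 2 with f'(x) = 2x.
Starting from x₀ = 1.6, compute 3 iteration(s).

f(x) = x² - 2
f'(x) = 2x
x₀ = 1.6

Newton-Raphson formula: x_{n+1} = x_n - f(x_n)/f'(x_n)

Iteration 1:
  f(1.600000) = 0.560000
  f'(1.600000) = 3.200000
  x_1 = 1.600000 - 0.560000/3.200000 = 1.425000
Iteration 2:
  f(1.425000) = 0.030625
  f'(1.425000) = 2.850000
  x_2 = 1.425000 - 0.030625/2.850000 = 1.414254
Iteration 3:
  f(1.414254) = 0.000115
  f'(1.414254) = 2.828509
  x_3 = 1.414254 - 0.000115/2.828509 = 1.414214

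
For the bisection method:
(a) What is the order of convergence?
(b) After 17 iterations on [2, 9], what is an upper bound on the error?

(a) Bisection has linear (order 1) convergence; the error is halved each step.

(b) Error bound = (b-a)/2^n = (9 - 2)/2^{17}
    = 7/2^{17}

(a) 1 (linear); (b) error ≤ 5.34e-05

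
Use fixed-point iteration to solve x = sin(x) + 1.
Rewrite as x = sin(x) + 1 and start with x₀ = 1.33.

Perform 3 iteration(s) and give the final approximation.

Equation: x = sin(x) + 1
Fixed-point form: x = sin(x) + 1
x₀ = 1.33

x_1 = g(1.330000) = 1.971148
x_2 = g(1.971148) = 1.920924
x_3 = g(1.920924) = 1.939329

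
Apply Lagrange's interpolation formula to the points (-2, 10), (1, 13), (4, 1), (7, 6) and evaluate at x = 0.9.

Lagrange interpolation formula:
P(x) = Σ yᵢ × Lᵢ(x)
where Lᵢ(x) = Π_{j≠i} (x - xⱼ)/(xᵢ - xⱼ)

L_0(0.9) = (0.9 - 1)/(-2 - 1) × (0.9 - 4)/(-2 - 4) × (0.9 - 7)/(-2 - 7) = 0.011673
L_1(0.9) = (0.9 - (-2))/(1 - (-2)) × (0.9 - 4)/(1 - 4) × (0.9 - 7)/(1 - 7) = 1.015537
L_2(0.9) = (0.9 - (-2))/(4 - (-2)) × (0.9 - 1)/(4 - 1) × (0.9 - 7)/(4 - 7) = -0.032759
L_3(0.9) = (0.9 - (-2))/(7 - (-2)) × (0.9 - 1)/(7 - 1) × (0.9 - 4)/(7 - 4) = 0.005549

P(0.9) = 10×L_0(0.9) + 13×L_1(0.9) + 1×L_2(0.9) + 6×L_3(0.9)
P(0.9) = 13.319247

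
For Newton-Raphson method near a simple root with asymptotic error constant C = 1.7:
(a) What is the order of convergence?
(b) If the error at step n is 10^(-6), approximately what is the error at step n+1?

(a) Newton-Raphson has quadratic (order 2) convergence near simple roots.
    This means |e_{n+1}| ≈ C|e_n|².

(b) With |e_n| = 10^(-6) and C = 1.7:
    |e_{n+1}| ≈ 1.7 × (10^(-6))² = 1.7 × 10^(-12)

(a) 2 (quadratic); (b) |e_{n+1}| ≈ 1.700e-12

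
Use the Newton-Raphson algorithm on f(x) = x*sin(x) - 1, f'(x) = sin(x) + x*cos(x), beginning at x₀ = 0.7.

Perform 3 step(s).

f(x) = x*sin(x) - 1
f'(x) = sin(x) + x*cos(x)
x₀ = 0.7

Newton-Raphson formula: x_{n+1} = x_n - f(x_n)/f'(x_n)

Iteration 1:
  f(0.700000) = -0.549048
  f'(0.700000) = 1.179607
  x_1 = 0.700000 - (-0.549048)/1.179607 = 1.165450
Iteration 2:
  f(1.165450) = 0.071008
  f'(1.165450) = 1.378546
  x_2 = 1.165450 - 0.071008/1.378546 = 1.113940
Iteration 3:
  f(1.113940) = -0.000301
  f'(1.113940) = 1.388835
  x_3 = 1.113940 - (-0.000301)/1.388835 = 1.114157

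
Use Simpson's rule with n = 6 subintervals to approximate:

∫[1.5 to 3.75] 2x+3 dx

f(x) = 2x+3
a = 1.5, b = 3.75, n = 6
h = (b - a)/n = 0.375000

Simpson's rule: (h/3)[f(x₀) + 4f(x₁) + 2f(x₂) + ... + f(xₙ)]

x_0 = 1.5000, f(x_0) = 6.000000, coefficient = 1
x_1 = 1.8750, f(x_1) = 6.750000, coefficient = 4
x_2 = 2.2500, f(x_2) = 7.500000, coefficient = 2
x_3 = 2.6250, f(x_3) = 8.250000, coefficient = 4
x_4 = 3.0000, f(x_4) = 9.000000, coefficient = 2
x_5 = 3.3750, f(x_5) = 9.750000, coefficient = 4
x_6 = 3.7500, f(x_6) = 10.500000, coefficient = 1

I ≈ (0.375000/3) × 148.500000 = 18.562500
Exact value: 18.562500
Error: 0.000000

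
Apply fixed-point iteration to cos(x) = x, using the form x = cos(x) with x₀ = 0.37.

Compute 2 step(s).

Equation: cos(x) = x
Fixed-point form: x = cos(x)
x₀ = 0.37

x_1 = g(0.370000) = 0.932327
x_2 = g(0.932327) = 0.595967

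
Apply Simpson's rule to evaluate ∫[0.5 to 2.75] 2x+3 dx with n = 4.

f(x) = 2x+3
a = 0.5, b = 2.75, n = 4
h = (b - a)/n = 0.562500

Simpson's rule: (h/3)[f(x₀) + 4f(x₁) + 2f(x₂) + ... + f(xₙ)]

x_0 = 0.5000, f(x_0) = 4.000000, coefficient = 1
x_1 = 1.0625, f(x_1) = 5.125000, coefficient = 4
x_2 = 1.6250, f(x_2) = 6.250000, coefficient = 2
x_3 = 2.1875, f(x_3) = 7.375000, coefficient = 4
x_4 = 2.7500, f(x_4) = 8.500000, coefficient = 1

I ≈ (0.562500/3) × 75.000000 = 14.062500
Exact value: 14.062500
Error: 0.000000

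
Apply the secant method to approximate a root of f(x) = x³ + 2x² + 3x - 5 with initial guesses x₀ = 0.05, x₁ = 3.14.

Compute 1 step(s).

f(x) = x³ + 2x² + 3x - 5
x₀ = 0.05, x₁ = 3.14

Secant formula: x_{n+1} = x_n - f(x_n)(x_n - x_{n-1})/(f(x_n) - f(x_{n-1}))

Iteration 1:
  f(0.050000) = -4.844875
  f(3.140000) = 55.098344
  x_2 = 3.140000 - 55.098344×(3.140000 - 0.050000)/(55.098344 - (-4.844875))
       = 0.299747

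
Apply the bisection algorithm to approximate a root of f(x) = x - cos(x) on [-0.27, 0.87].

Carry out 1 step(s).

f(x) = x - cos(x)
Initial interval: [-0.27, 0.87]

Iteration 1:
  c_1 = (-0.270000 + 0.870000)/2 = 0.300000
  f(c_1) = f(0.300000) = -0.655336
  f(a) × f(c) ≥ 0, new interval: [0.300000, 0.870000]

After 1 iteration(s), the approximation is c_1 = 0.300000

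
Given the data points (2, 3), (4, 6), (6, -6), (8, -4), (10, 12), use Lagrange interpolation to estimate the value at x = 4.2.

Lagrange interpolation formula:
P(x) = Σ yᵢ × Lᵢ(x)
where Lᵢ(x) = Π_{j≠i} (x - xⱼ)/(xᵢ - xⱼ)

L_0(4.2) = (4.2 - 4)/(2 - 4) × (4.2 - 6)/(2 - 6) × (4.2 - 8)/(2 - 8) × (4.2 - 10)/(2 - 10) = -0.020663
L_1(4.2) = (4.2 - 2)/(4 - 2) × (4.2 - 6)/(4 - 6) × (4.2 - 8)/(4 - 8) × (4.2 - 10)/(4 - 10) = 0.909150
L_2(4.2) = (4.2 - 2)/(6 - 2) × (4.2 - 4)/(6 - 4) × (4.2 - 8)/(6 - 8) × (4.2 - 10)/(6 - 10) = 0.151525
L_3(4.2) = (4.2 - 2)/(8 - 2) × (4.2 - 4)/(8 - 4) × (4.2 - 6)/(8 - 6) × (4.2 - 10)/(8 - 10) = -0.047850
L_4(4.2) = (4.2 - 2)/(10 - 2) × (4.2 - 4)/(10 - 4) × (4.2 - 6)/(10 - 6) × (4.2 - 8)/(10 - 8) = 0.007838

P(4.2) = 3×L_0(4.2) + 6×L_1(4.2) + (-6)×L_2(4.2) + (-4)×L_3(4.2) + 12×L_4(4.2)
P(4.2) = 4.769212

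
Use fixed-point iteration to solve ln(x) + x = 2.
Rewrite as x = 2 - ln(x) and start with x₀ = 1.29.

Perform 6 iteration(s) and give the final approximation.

Equation: ln(x) + x = 2
Fixed-point form: x = 2 - ln(x)
x₀ = 1.29

x_1 = g(1.290000) = 1.745358
x_2 = g(1.745358) = 1.443040
x_3 = g(1.443040) = 1.633248
x_4 = g(1.633248) = 1.509430
x_5 = g(1.509430) = 1.588268
x_6 = g(1.588268) = 1.537356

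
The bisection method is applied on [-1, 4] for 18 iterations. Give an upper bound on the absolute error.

Bisection error bound: |error| ≤ (b-a)/2^n
|error| ≤ (4 - (-1))/2^18 = 5/2^18
|error| ≤ 0.0000190735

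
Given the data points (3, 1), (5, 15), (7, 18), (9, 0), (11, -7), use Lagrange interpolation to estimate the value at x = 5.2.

Lagrange interpolation formula:
P(x) = Σ yᵢ × Lᵢ(x)
where Lᵢ(x) = Π_{j≠i} (x - xⱼ)/(xᵢ - xⱼ)

L_0(5.2) = (5.2 - 5)/(3 - 5) × (5.2 - 7)/(3 - 7) × (5.2 - 9)/(3 - 9) × (5.2 - 11)/(3 - 11) = -0.020663
L_1(5.2) = (5.2 - 3)/(5 - 3) × (5.2 - 7)/(5 - 7) × (5.2 - 9)/(5 - 9) × (5.2 - 11)/(5 - 11) = 0.909150
L_2(5.2) = (5.2 - 3)/(7 - 3) × (5.2 - 5)/(7 - 5) × (5.2 - 9)/(7 - 9) × (5.2 - 11)/(7 - 11) = 0.151525
L_3(5.2) = (5.2 - 3)/(9 - 3) × (5.2 - 5)/(9 - 5) × (5.2 - 7)/(9 - 7) × (5.2 - 11)/(9 - 11) = -0.047850
L_4(5.2) = (5.2 - 3)/(11 - 3) × (5.2 - 5)/(11 - 5) × (5.2 - 7)/(11 - 7) × (5.2 - 9)/(11 - 9) = 0.007838

P(5.2) = 1×L_0(5.2) + 15×L_1(5.2) + 18×L_2(5.2) + 0×L_3(5.2) + (-7)×L_4(5.2)
P(5.2) = 16.289175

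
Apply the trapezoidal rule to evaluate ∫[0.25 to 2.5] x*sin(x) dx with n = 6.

f(x) = x*sin(x)
a = 0.25, b = 2.5, n = 6
h = (b - a)/n = 0.375000

Trapezoidal rule: (h/2)[f(x₀) + 2f(x₁) + 2f(x₂) + ... + f(xₙ)]

x_0 = 0.2500, f(x_0) = 0.061851, coefficient = 1
x_1 = 0.6250, f(x_1) = 0.365686, coefficient = 2
x_2 = 1.0000, f(x_2) = 0.841471, coefficient = 2
x_3 = 1.3750, f(x_3) = 1.348728, coefficient = 2
x_4 = 1.7500, f(x_4) = 1.721975, coefficient = 2
x_5 = 2.1250, f(x_5) = 1.806930, coefficient = 2
x_6 = 2.5000, f(x_6) = 1.496180, coefficient = 1

I ≈ (0.375000/2) × 13.727611 = 2.573927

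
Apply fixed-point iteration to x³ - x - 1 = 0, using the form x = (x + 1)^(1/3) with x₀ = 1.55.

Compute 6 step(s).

Equation: x³ - x - 1 = 0
Fixed-point form: x = (x + 1)^(1/3)
x₀ = 1.55

x_1 = g(1.550000) = 1.366197
x_2 = g(1.366197) = 1.332550
x_3 = g(1.332550) = 1.326204
x_4 = g(1.326204) = 1.325000
x_5 = g(1.325000) = 1.324772
x_6 = g(1.324772) = 1.324728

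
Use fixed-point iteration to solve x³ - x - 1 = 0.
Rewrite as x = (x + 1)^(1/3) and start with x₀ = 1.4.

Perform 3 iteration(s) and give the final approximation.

Equation: x³ - x - 1 = 0
Fixed-point form: x = (x + 1)^(1/3)
x₀ = 1.4

x_1 = g(1.400000) = 1.338866
x_2 = g(1.338866) = 1.327400
x_3 = g(1.327400) = 1.325227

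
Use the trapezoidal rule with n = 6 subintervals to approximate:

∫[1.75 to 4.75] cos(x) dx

f(x) = cos(x)
a = 1.75, b = 4.75, n = 6
h = (b - a)/n = 0.500000

Trapezoidal rule: (h/2)[f(x₀) + 2f(x₁) + 2f(x₂) + ... + f(xₙ)]

x_0 = 1.7500, f(x_0) = -0.178246, coefficient = 1
x_1 = 2.2500, f(x_1) = -0.628174, coefficient = 2
x_2 = 2.7500, f(x_2) = -0.924302, coefficient = 2
x_3 = 3.2500, f(x_3) = -0.994130, coefficient = 2
x_4 = 3.7500, f(x_4) = -0.820559, coefficient = 2
x_5 = 4.2500, f(x_5) = -0.446087, coefficient = 2
x_6 = 4.7500, f(x_6) = 0.037602, coefficient = 1

I ≈ (0.500000/2) × -7.767149 = -1.941787
Exact value: -1.983279
Error: 0.041491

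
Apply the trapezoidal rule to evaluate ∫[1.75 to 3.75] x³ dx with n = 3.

f(x) = x³
a = 1.75, b = 3.75, n = 3
h = (b - a)/n = 0.666667

Trapezoidal rule: (h/2)[f(x₀) + 2f(x₁) + 2f(x₂) + ... + f(xₙ)]

x_0 = 1.7500, f(x_0) = 5.359375, coefficient = 1
x_1 = 2.4167, f(x_1) = 14.114005, coefficient = 2
x_2 = 3.0833, f(x_2) = 29.313079, coefficient = 2
x_3 = 3.7500, f(x_3) = 52.734375, coefficient = 1

I ≈ (0.666667/2) × 144.947917 = 48.315972
Exact value: 47.093750
Error: 1.222222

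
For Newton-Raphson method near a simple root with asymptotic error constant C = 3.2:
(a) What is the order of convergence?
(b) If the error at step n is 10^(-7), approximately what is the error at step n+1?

(a) Newton-Raphson has quadratic (order 2) convergence near simple roots.
    This means |e_{n+1}| ≈ C|e_n|².

(b) With |e_n| = 10^(-7) and C = 3.2:
    |e_{n+1}| ≈ 3.2 × (10^(-7))² = 3.2 × 10^(-14)

(a) 2 (quadratic); (b) |e_{n+1}| ≈ 3.200e-14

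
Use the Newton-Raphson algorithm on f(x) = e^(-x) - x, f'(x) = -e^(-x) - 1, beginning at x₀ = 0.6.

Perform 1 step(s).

f(x) = e^(-x) - x
f'(x) = -e^(-x) - 1
x₀ = 0.6

Newton-Raphson formula: x_{n+1} = x_n - f(x_n)/f'(x_n)

Iteration 1:
  f(0.600000) = -0.051188
  f'(0.600000) = -1.548812
  x_1 = 0.600000 - (-0.051188)/(-1.548812) = 0.566950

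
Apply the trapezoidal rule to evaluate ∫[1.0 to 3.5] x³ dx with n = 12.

f(x) = x³
a = 1.0, b = 3.5, n = 12
h = (b - a)/n = 0.208333

Trapezoidal rule: (h/2)[f(x₀) + 2f(x₁) + 2f(x₂) + ... + f(xₙ)]

x_0 = 1.0000, f(x_0) = 1.000000, coefficient = 1
x_1 = 1.2083, f(x_1) = 1.764251, coefficient = 2
x_2 = 1.4167, f(x_2) = 2.843171, coefficient = 2
x_3 = 1.6250, f(x_3) = 4.291016, coefficient = 2
x_4 = 1.8333, f(x_4) = 6.162037, coefficient = 2
x_5 = 2.0417, f(x_5) = 8.510489, coefficient = 2
x_6 = 2.2500, f(x_6) = 11.390625, coefficient = 2
x_7 = 2.4583, f(x_7) = 14.856698, coefficient = 2
x_8 = 2.6667, f(x_8) = 18.962963, coefficient = 2
x_9 = 2.8750, f(x_9) = 23.763672, coefficient = 2
x_10 = 3.0833, f(x_10) = 29.313079, coefficient = 2
x_11 = 3.2917, f(x_11) = 35.665437, coefficient = 2
x_12 = 3.5000, f(x_12) = 42.875000, coefficient = 1

I ≈ (0.208333/2) × 358.921875 = 37.387695
Exact value: 37.265625
Error: 0.122070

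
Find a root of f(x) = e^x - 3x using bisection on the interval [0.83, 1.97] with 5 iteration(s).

f(x) = e^x - 3x
Initial interval: [0.83, 1.97]

Iteration 1:
  c_1 = (0.830000 + 1.970000)/2 = 1.400000
  f(c_1) = f(1.400000) = -0.144800
  f(a) × f(c) ≥ 0, new interval: [1.400000, 1.970000]
Iteration 2:
  c_2 = (1.400000 + 1.970000)/2 = 1.685000
  f(c_2) = f(1.685000) = 0.337451
  f(a) × f(c) < 0, new interval: [1.400000, 1.685000]
Iteration 3:
  c_3 = (1.400000 + 1.685000)/2 = 1.542500
  f(c_3) = f(1.542500) = 0.048766
  f(a) × f(c) < 0, new interval: [1.400000, 1.542500]
Iteration 4:
  c_4 = (1.400000 + 1.542500)/2 = 1.471250
  f(c_4) = f(1.471250) = -0.059075
  f(a) × f(c) ≥ 0, new interval: [1.471250, 1.542500]
Iteration 5:
  c_5 = (1.471250 + 1.542500)/2 = 1.506875
  f(c_5) = f(1.506875) = -0.008018
  f(a) × f(c) ≥ 0, new interval: [1.506875, 1.542500]

After 5 iteration(s), the approximation is c_5 = 1.506875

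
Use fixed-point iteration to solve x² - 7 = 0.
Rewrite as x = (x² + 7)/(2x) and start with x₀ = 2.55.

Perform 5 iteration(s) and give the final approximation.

Equation: x² - 7 = 0
Fixed-point form: x = (x² + 7)/(2x)
x₀ = 2.55

x_1 = g(2.550000) = 2.647549
x_2 = g(2.647549) = 2.645752
x_3 = g(2.645752) = 2.645751
x_4 = g(2.645751) = 2.645751
x_5 = g(2.645751) = 2.645751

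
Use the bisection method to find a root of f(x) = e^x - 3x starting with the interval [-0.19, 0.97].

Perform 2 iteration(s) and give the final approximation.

f(x) = e^x - 3x
Initial interval: [-0.19, 0.97]

Iteration 1:
  c_1 = (-0.190000 + 0.970000)/2 = 0.390000
  f(c_1) = f(0.390000) = 0.306981
  f(a) × f(c) ≥ 0, new interval: [0.390000, 0.970000]
Iteration 2:
  c_2 = (0.390000 + 0.970000)/2 = 0.680000
  f(c_2) = f(0.680000) = -0.066122
  f(a) × f(c) < 0, new interval: [0.390000, 0.680000]

After 2 iteration(s), the approximation is c_2 = 0.680000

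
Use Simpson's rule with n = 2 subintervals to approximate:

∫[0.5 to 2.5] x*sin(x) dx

f(x) = x*sin(x)
a = 0.5, b = 2.5, n = 2
h = (b - a)/n = 1.000000

Simpson's rule: (h/3)[f(x₀) + 4f(x₁) + 2f(x₂) + ... + f(xₙ)]

x_0 = 0.5000, f(x_0) = 0.239713, coefficient = 1
x_1 = 1.5000, f(x_1) = 1.496242, coefficient = 4
x_2 = 2.5000, f(x_2) = 1.496180, coefficient = 1

I ≈ (1.000000/3) × 7.720863 = 2.573621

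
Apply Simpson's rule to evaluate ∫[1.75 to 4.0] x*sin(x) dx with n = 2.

f(x) = x*sin(x)
a = 1.75, b = 4.0, n = 2
h = (b - a)/n = 1.125000

Simpson's rule: (h/3)[f(x₀) + 4f(x₁) + 2f(x₂) + ... + f(xₙ)]

x_0 = 1.7500, f(x_0) = 1.721975, coefficient = 1
x_1 = 2.8750, f(x_1) = 0.757407, coefficient = 4
x_2 = 4.0000, f(x_2) = -3.027210, coefficient = 1

I ≈ (1.125000/3) × 1.724394 = 0.646648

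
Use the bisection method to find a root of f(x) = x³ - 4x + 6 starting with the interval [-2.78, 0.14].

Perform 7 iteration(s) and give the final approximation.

f(x) = x³ - 4x + 6
Initial interval: [-2.78, 0.14]

Iteration 1:
  c_1 = (-2.780000 + 0.140000)/2 = -1.320000
  f(c_1) = f(-1.320000) = 8.980032
  f(a) × f(c) < 0, new interval: [-2.780000, -1.320000]
Iteration 2:
  c_2 = (-2.780000 + (-1.320000))/2 = -2.050000
  f(c_2) = f(-2.050000) = 5.584875
  f(a) × f(c) < 0, new interval: [-2.780000, -2.050000]
Iteration 3:
  c_3 = (-2.780000 + (-2.050000))/2 = -2.415000
  f(c_3) = f(-2.415000) = 1.575177
  f(a) × f(c) < 0, new interval: [-2.780000, -2.415000]
Iteration 4:
  c_4 = (-2.780000 + (-2.415000))/2 = -2.597500
  f(c_4) = f(-2.597500) = -1.135349
  f(a) × f(c) ≥ 0, new interval: [-2.597500, -2.415000]
Iteration 5:
  c_5 = (-2.597500 + (-2.415000))/2 = -2.506250
  f(c_5) = f(-2.506250) = 0.282519
  f(a) × f(c) < 0, new interval: [-2.597500, -2.506250]
Iteration 6:
  c_6 = (-2.597500 + (-2.506250))/2 = -2.551875
  f(c_6) = f(-2.551875) = -0.410478
  f(a) × f(c) ≥ 0, new interval: [-2.551875, -2.506250]
Iteration 7:
  c_7 = (-2.551875 + (-2.506250))/2 = -2.529063
  f(c_7) = f(-2.529063) = -0.060031
  f(a) × f(c) ≥ 0, new interval: [-2.529063, -2.506250]

After 7 iteration(s), the approximation is c_7 = -2.529063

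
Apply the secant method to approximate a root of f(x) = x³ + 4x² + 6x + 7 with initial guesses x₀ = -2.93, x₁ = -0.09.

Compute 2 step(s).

f(x) = x³ + 4x² + 6x + 7
x₀ = -2.93, x₁ = -0.09

Secant formula: x_{n+1} = x_n - f(x_n)(x_n - x_{n-1})/(f(x_n) - f(x_{n-1}))

Iteration 1:
  f(-2.930000) = -1.394157
  f(-0.090000) = 6.491671
  x_2 = -0.090000 - 6.491671×(-0.090000 - (-2.930000))/(6.491671 - (-1.394157))
       = -2.427909
Iteration 2:
  f(-0.090000) = 6.491671
  f(-2.427909) = 1.699618
  x_3 = -2.427909 - 1.699618×(-2.427909 - (-0.090000))/(1.699618 - 6.491671)
       = -3.257105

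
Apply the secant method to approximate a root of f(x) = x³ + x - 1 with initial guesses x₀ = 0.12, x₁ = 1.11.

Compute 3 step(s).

f(x) = x³ + x - 1
x₀ = 0.12, x₁ = 1.11

Secant formula: x_{n+1} = x_n - f(x_n)(x_n - x_{n-1})/(f(x_n) - f(x_{n-1}))

Iteration 1:
  f(0.120000) = -0.878272
  f(1.110000) = 1.477631
  x_2 = 1.110000 - 1.477631×(1.110000 - 0.120000)/(1.477631 - (-0.878272))
       = 0.489068
Iteration 2:
  f(1.110000) = 1.477631
  f(0.489068) = -0.393952
  x_3 = 0.489068 - (-0.393952)×(0.489068 - 1.110000)/(-0.393952 - 1.477631)
       = 0.619769
Iteration 3:
  f(0.489068) = -0.393952
  f(0.619769) = -0.142169
  x_4 = 0.619769 - (-0.142169)×(0.619769 - 0.489068)/(-0.142169 - (-0.393952))
       = 0.693569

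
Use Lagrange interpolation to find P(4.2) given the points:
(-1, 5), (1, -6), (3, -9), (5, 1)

Lagrange interpolation formula:
P(x) = Σ yᵢ × Lᵢ(x)
where Lᵢ(x) = Π_{j≠i} (x - xⱼ)/(xᵢ - xⱼ)

L_0(4.2) = (4.2 - 1)/(-1 - 1) × (4.2 - 3)/(-1 - 3) × (4.2 - 5)/(-1 - 5) = 0.064000
L_1(4.2) = (4.2 - (-1))/(1 - (-1)) × (4.2 - 3)/(1 - 3) × (4.2 - 5)/(1 - 5) = -0.312000
L_2(4.2) = (4.2 - (-1))/(3 - (-1)) × (4.2 - 1)/(3 - 1) × (4.2 - 5)/(3 - 5) = 0.832000
L_3(4.2) = (4.2 - (-1))/(5 - (-1)) × (4.2 - 1)/(5 - 1) × (4.2 - 3)/(5 - 3) = 0.416000

P(4.2) = 5×L_0(4.2) + (-6)×L_1(4.2) + (-9)×L_2(4.2) + 1×L_3(4.2)
P(4.2) = -4.880000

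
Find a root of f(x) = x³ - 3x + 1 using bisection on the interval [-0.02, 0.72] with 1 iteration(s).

f(x) = x³ - 3x + 1
Initial interval: [-0.02, 0.72]

Iteration 1:
  c_1 = (-0.020000 + 0.720000)/2 = 0.350000
  f(c_1) = f(0.350000) = -0.007125
  f(a) × f(c) < 0, new interval: [-0.020000, 0.350000]

After 1 iteration(s), the approximation is c_1 = 0.350000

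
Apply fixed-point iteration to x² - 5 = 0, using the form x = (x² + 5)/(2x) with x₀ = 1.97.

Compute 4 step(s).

Equation: x² - 5 = 0
Fixed-point form: x = (x² + 5)/(2x)
x₀ = 1.97

x_1 = g(1.970000) = 2.254036
x_2 = g(2.254036) = 2.236140
x_3 = g(2.236140) = 2.236068
x_4 = g(2.236068) = 2.236068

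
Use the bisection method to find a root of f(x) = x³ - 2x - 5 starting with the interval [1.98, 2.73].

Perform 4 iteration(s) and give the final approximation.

f(x) = x³ - 2x - 5
Initial interval: [1.98, 2.73]

Iteration 1:
  c_1 = (1.980000 + 2.730000)/2 = 2.355000
  f(c_1) = f(2.355000) = 3.350889
  f(a) × f(c) < 0, new interval: [1.980000, 2.355000]
Iteration 2:
  c_2 = (1.980000 + 2.355000)/2 = 2.167500
  f(c_2) = f(2.167500) = 0.848037
  f(a) × f(c) < 0, new interval: [1.980000, 2.167500]
Iteration 3:
  c_3 = (1.980000 + 2.167500)/2 = 2.073750
  f(c_3) = f(2.073750) = -0.229464
  f(a) × f(c) ≥ 0, new interval: [2.073750, 2.167500]
Iteration 4:
  c_4 = (2.073750 + 2.167500)/2 = 2.120625
  f(c_4) = f(2.120625) = 0.295307
  f(a) × f(c) < 0, new interval: [2.073750, 2.120625]

After 4 iteration(s), the approximation is c_4 = 2.120625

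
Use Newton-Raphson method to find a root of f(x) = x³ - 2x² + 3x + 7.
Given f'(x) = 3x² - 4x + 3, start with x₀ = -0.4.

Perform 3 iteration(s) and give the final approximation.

f(x) = x³ - 2x² + 3x + 7
f'(x) = 3x² - 4x + 3
x₀ = -0.4

Newton-Raphson formula: x_{n+1} = x_n - f(x_n)/f'(x_n)

Iteration 1:
  f(-0.400000) = 5.416000
  f'(-0.400000) = 5.080000
  x_1 = -0.400000 - 5.416000/5.080000 = -1.466142
Iteration 2:
  f(-1.466142) = -4.849145
  f'(-1.466142) = 15.313282
  x_2 = -1.466142 - (-4.849145)/15.313282 = -1.149479
Iteration 3:
  f(-1.149479) = -0.609850
  f'(-1.149479) = 11.561822
  x_3 = -1.149479 - (-0.609850)/11.561822 = -1.096732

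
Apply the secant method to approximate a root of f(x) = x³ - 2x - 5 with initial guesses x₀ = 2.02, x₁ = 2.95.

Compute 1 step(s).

f(x) = x³ - 2x - 5
x₀ = 2.02, x₁ = 2.95

Secant formula: x_{n+1} = x_n - f(x_n)(x_n - x_{n-1})/(f(x_n) - f(x_{n-1}))

Iteration 1:
  f(2.020000) = -0.797592
  f(2.950000) = 14.772375
  x_2 = 2.950000 - 14.772375×(2.950000 - 2.020000)/(14.772375 - (-0.797592))
       = 2.067640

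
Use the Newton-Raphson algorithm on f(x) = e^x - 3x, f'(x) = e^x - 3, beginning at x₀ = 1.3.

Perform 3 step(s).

f(x) = e^x - 3x
f'(x) = e^x - 3
x₀ = 1.3

Newton-Raphson formula: x_{n+1} = x_n - f(x_n)/f'(x_n)

Iteration 1:
  f(1.300000) = -0.230703
  f'(1.300000) = 0.669297
  x_1 = 1.300000 - (-0.230703)/0.669297 = 1.644695
Iteration 2:
  f(1.644695) = 0.245345
  f'(1.644695) = 2.179431
  x_2 = 1.644695 - 0.245345/2.179431 = 1.532122
Iteration 3:
  f(1.532122) = 0.031621
  f'(1.532122) = 1.627987
  x_3 = 1.532122 - 0.031621/1.627987 = 1.512699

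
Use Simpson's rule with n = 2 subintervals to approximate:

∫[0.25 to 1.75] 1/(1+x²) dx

f(x) = 1/(1+x²)
a = 0.25, b = 1.75, n = 2
h = (b - a)/n = 0.750000

Simpson's rule: (h/3)[f(x₀) + 4f(x₁) + 2f(x₂) + ... + f(xₙ)]

x_0 = 0.2500, f(x_0) = 0.941176, coefficient = 1
x_1 = 1.0000, f(x_1) = 0.500000, coefficient = 4
x_2 = 1.7500, f(x_2) = 0.246154, coefficient = 1

I ≈ (0.750000/3) × 3.187330 = 0.796833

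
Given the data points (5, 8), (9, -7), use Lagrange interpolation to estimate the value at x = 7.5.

Lagrange interpolation formula:
P(x) = Σ yᵢ × Lᵢ(x)
where Lᵢ(x) = Π_{j≠i} (x - xⱼ)/(xᵢ - xⱼ)

L_0(7.5) = (7.5 - 9)/(5 - 9) = 0.375000
L_1(7.5) = (7.5 - 5)/(9 - 5) = 0.625000

P(7.5) = 8×L_0(7.5) + (-7)×L_1(7.5)
P(7.5) = -1.375000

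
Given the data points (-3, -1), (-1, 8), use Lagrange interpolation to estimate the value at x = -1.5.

Lagrange interpolation formula:
P(x) = Σ yᵢ × Lᵢ(x)
where Lᵢ(x) = Π_{j≠i} (x - xⱼ)/(xᵢ - xⱼ)

L_0(-1.5) = (-1.5 - (-1))/(-3 - (-1)) = 0.250000
L_1(-1.5) = (-1.5 - (-3))/(-1 - (-3)) = 0.750000

P(-1.5) = (-1)×L_0(-1.5) + 8×L_1(-1.5)
P(-1.5) = 5.750000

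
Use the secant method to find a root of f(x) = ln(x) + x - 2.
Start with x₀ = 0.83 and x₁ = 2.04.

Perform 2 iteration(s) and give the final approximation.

f(x) = ln(x) + x - 2
x₀ = 0.83, x₁ = 2.04

Secant formula: x_{n+1} = x_n - f(x_n)(x_n - x_{n-1})/(f(x_n) - f(x_{n-1}))

Iteration 1:
  f(0.830000) = -1.356330
  f(2.040000) = 0.752950
  x_2 = 2.040000 - 0.752950×(2.040000 - 0.830000)/(0.752950 - (-1.356330))
       = 1.608066
Iteration 2:
  f(2.040000) = 0.752950
  f(1.608066) = 0.083098
  x_3 = 1.608066 - 0.083098×(1.608066 - 2.040000)/(0.083098 - 0.752950)
       = 1.554483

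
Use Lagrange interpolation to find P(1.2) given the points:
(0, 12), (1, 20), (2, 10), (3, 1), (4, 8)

Lagrange interpolation formula:
P(x) = Σ yᵢ × Lᵢ(x)
where Lᵢ(x) = Π_{j≠i} (x - xⱼ)/(xᵢ - xⱼ)

L_0(1.2) = (1.2 - 1)/(0 - 1) × (1.2 - 2)/(0 - 2) × (1.2 - 3)/(0 - 3) × (1.2 - 4)/(0 - 4) = -0.033600
L_1(1.2) = (1.2 - 0)/(1 - 0) × (1.2 - 2)/(1 - 2) × (1.2 - 3)/(1 - 3) × (1.2 - 4)/(1 - 4) = 0.806400
L_2(1.2) = (1.2 - 0)/(2 - 0) × (1.2 - 1)/(2 - 1) × (1.2 - 3)/(2 - 3) × (1.2 - 4)/(2 - 4) = 0.302400
L_3(1.2) = (1.2 - 0)/(3 - 0) × (1.2 - 1)/(3 - 1) × (1.2 - 2)/(3 - 2) × (1.2 - 4)/(3 - 4) = -0.089600
L_4(1.2) = (1.2 - 0)/(4 - 0) × (1.2 - 1)/(4 - 1) × (1.2 - 2)/(4 - 2) × (1.2 - 3)/(4 - 3) = 0.014400

P(1.2) = 12×L_0(1.2) + 20×L_1(1.2) + 10×L_2(1.2) + 1×L_3(1.2) + 8×L_4(1.2)
P(1.2) = 18.774400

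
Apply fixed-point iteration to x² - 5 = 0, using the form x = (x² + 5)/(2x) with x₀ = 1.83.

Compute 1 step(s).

Equation: x² - 5 = 0
Fixed-point form: x = (x² + 5)/(2x)
x₀ = 1.83

x_1 = g(1.830000) = 2.281120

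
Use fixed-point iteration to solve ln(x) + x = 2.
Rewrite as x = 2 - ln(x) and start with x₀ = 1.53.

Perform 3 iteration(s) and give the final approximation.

Equation: ln(x) + x = 2
Fixed-point form: x = 2 - ln(x)
x₀ = 1.53

x_1 = g(1.530000) = 1.574732
x_2 = g(1.574732) = 1.545915
x_3 = g(1.545915) = 1.564384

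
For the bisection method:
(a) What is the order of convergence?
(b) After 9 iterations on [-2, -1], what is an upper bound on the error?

(a) Bisection has linear (order 1) convergence; the error is halved each step.

(b) Error bound = (b-a)/2^n = (-1 - (-2))/2^{9}
    = 1/2^{9}

(a) 1 (linear); (b) error ≤ 1.95e-03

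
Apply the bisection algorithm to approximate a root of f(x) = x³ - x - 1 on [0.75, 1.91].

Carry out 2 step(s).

f(x) = x³ - x - 1
Initial interval: [0.75, 1.91]

Iteration 1:
  c_1 = (0.750000 + 1.910000)/2 = 1.330000
  f(c_1) = f(1.330000) = 0.022637
  f(a) × f(c) < 0, new interval: [0.750000, 1.330000]
Iteration 2:
  c_2 = (0.750000 + 1.330000)/2 = 1.040000
  f(c_2) = f(1.040000) = -0.915136
  f(a) × f(c) ≥ 0, new interval: [1.040000, 1.330000]

After 2 iteration(s), the approximation is c_2 = 1.040000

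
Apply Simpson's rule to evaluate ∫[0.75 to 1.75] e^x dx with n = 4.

f(x) = e^x
a = 0.75, b = 1.75, n = 4
h = (b - a)/n = 0.250000

Simpson's rule: (h/3)[f(x₀) + 4f(x₁) + 2f(x₂) + ... + f(xₙ)]

x_0 = 0.7500, f(x_0) = 2.117000, coefficient = 1
x_1 = 1.0000, f(x_1) = 2.718282, coefficient = 4
x_2 = 1.2500, f(x_2) = 3.490343, coefficient = 2
x_3 = 1.5000, f(x_3) = 4.481689, coefficient = 4
x_4 = 1.7500, f(x_4) = 5.754603, coefficient = 1

I ≈ (0.250000/3) × 43.652172 = 3.637681
Exact value: 3.637603
Error: 0.000078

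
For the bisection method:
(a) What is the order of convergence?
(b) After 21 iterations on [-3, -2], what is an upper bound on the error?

(a) Bisection has linear (order 1) convergence; the error is halved each step.

(b) Error bound = (b-a)/2^n = (-2 - (-3))/2^{21}
    = 1/2^{21}

(a) 1 (linear); (b) error ≤ 4.77e-07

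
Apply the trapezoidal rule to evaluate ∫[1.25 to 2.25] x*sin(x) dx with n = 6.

f(x) = x*sin(x)
a = 1.25, b = 2.25, n = 6
h = (b - a)/n = 0.166667

Trapezoidal rule: (h/2)[f(x₀) + 2f(x₁) + 2f(x₂) + ... + f(xₙ)]

x_0 = 1.2500, f(x_0) = 1.186231, coefficient = 1
x_1 = 1.4167, f(x_1) = 1.399873, coefficient = 2
x_2 = 1.5833, f(x_2) = 1.583209, coefficient = 2
x_3 = 1.7500, f(x_3) = 1.721975, coefficient = 2
x_4 = 1.9167, f(x_4) = 1.803163, coefficient = 2
x_5 = 2.0833, f(x_5) = 1.815632, coefficient = 2
x_6 = 2.2500, f(x_6) = 1.750665, coefficient = 1

I ≈ (0.166667/2) × 19.584599 = 1.632050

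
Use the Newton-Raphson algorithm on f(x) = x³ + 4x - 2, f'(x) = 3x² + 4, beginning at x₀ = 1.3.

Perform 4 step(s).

f(x) = x³ + 4x - 2
f'(x) = 3x² + 4
x₀ = 1.3

Newton-Raphson formula: x_{n+1} = x_n - f(x_n)/f'(x_n)

Iteration 1:
  f(1.300000) = 5.397000
  f'(1.300000) = 9.070000
  x_1 = 1.300000 - 5.397000/9.070000 = 0.704961
Iteration 2:
  f(0.704961) = 1.170191
  f'(0.704961) = 5.490912
  x_2 = 0.704961 - 1.170191/5.490912 = 0.491847
Iteration 3:
  f(0.491847) = 0.086374
  f'(0.491847) = 4.725741
  x_3 = 0.491847 - 0.086374/4.725741 = 0.473570
Iteration 4:
  f(0.473570) = 0.000487
  f'(0.473570) = 4.672806
  x_4 = 0.473570 - 0.000487/4.672806 = 0.473466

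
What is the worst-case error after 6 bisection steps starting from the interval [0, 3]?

Bisection error bound: |error| ≤ (b-a)/2^n
|error| ≤ (3 - 0)/2^6 = 3/2^6
|error| ≤ 0.0468750000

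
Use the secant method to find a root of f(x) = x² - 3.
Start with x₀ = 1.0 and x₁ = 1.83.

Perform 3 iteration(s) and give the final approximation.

f(x) = x² - 3
x₀ = 1.0, x₁ = 1.83

Secant formula: x_{n+1} = x_n - f(x_n)(x_n - x_{n-1})/(f(x_n) - f(x_{n-1}))

Iteration 1:
  f(1.000000) = -2.000000
  f(1.830000) = 0.348900
  x_2 = 1.830000 - 0.348900×(1.830000 - 1.000000)/(0.348900 - (-2.000000))
       = 1.706714
Iteration 2:
  f(1.830000) = 0.348900
  f(1.706714) = -0.087128
  x_3 = 1.706714 - (-0.087128)×(1.706714 - 1.830000)/(-0.087128 - 0.348900)
       = 1.731349
Iteration 3:
  f(1.706714) = -0.087128
  f(1.731349) = -0.002430
  x_4 = 1.731349 - (-0.002430)×(1.731349 - 1.706714)/(-0.002430 - (-0.087128))
       = 1.732056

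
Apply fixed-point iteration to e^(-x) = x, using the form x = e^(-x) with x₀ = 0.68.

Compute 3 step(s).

Equation: e^(-x) = x
Fixed-point form: x = e^(-x)
x₀ = 0.68

x_1 = g(0.680000) = 0.506617
x_2 = g(0.506617) = 0.602531
x_3 = g(0.602531) = 0.547425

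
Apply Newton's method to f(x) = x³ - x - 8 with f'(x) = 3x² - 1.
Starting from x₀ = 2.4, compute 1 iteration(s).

f(x) = x³ - x - 8
f'(x) = 3x² - 1
x₀ = 2.4

Newton-Raphson formula: x_{n+1} = x_n - f(x_n)/f'(x_n)

Iteration 1:
  f(2.400000) = 3.424000
  f'(2.400000) = 16.280000
  x_1 = 2.400000 - 3.424000/16.280000 = 2.189681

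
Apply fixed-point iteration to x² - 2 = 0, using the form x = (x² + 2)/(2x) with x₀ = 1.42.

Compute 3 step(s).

Equation: x² - 2 = 0
Fixed-point form: x = (x² + 2)/(2x)
x₀ = 1.42

x_1 = g(1.420000) = 1.414225
x_2 = g(1.414225) = 1.414214
x_3 = g(1.414214) = 1.414214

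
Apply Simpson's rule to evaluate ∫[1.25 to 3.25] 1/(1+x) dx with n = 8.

f(x) = 1/(1+x)
a = 1.25, b = 3.25, n = 8
h = (b - a)/n = 0.250000

Simpson's rule: (h/3)[f(x₀) + 4f(x₁) + 2f(x₂) + ... + f(xₙ)]

x_0 = 1.2500, f(x_0) = 0.444444, coefficient = 1
x_1 = 1.5000, f(x_1) = 0.400000, coefficient = 4
x_2 = 1.7500, f(x_2) = 0.363636, coefficient = 2
x_3 = 2.0000, f(x_3) = 0.333333, coefficient = 4
x_4 = 2.2500, f(x_4) = 0.307692, coefficient = 2
x_5 = 2.5000, f(x_5) = 0.285714, coefficient = 4
x_6 = 2.7500, f(x_6) = 0.266667, coefficient = 2
x_7 = 3.0000, f(x_7) = 0.250000, coefficient = 4
x_8 = 3.2500, f(x_8) = 0.235294, coefficient = 1

I ≈ (0.250000/3) × 7.631920 = 0.635993
Exact value: 0.635989
Error: 0.000005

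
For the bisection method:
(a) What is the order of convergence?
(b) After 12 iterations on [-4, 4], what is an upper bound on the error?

(a) Bisection has linear (order 1) convergence; the error is halved each step.

(b) Error bound = (b-a)/2^n = (4 - (-4))/2^{12}
    = 8/2^{12}

(a) 1 (linear); (b) error ≤ 1.95e-03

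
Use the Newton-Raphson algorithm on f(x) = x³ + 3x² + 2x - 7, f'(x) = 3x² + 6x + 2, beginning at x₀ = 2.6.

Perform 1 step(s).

f(x) = x³ + 3x² + 2x - 7
f'(x) = 3x² + 6x + 2
x₀ = 2.6

Newton-Raphson formula: x_{n+1} = x_n - f(x_n)/f'(x_n)

Iteration 1:
  f(2.600000) = 36.056000
  f'(2.600000) = 37.880000
  x_1 = 2.600000 - 36.056000/37.880000 = 1.648152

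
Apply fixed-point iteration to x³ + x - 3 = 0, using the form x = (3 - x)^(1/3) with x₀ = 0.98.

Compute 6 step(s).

Equation: x³ + x - 3 = 0
Fixed-point form: x = (3 - x)^(1/3)
x₀ = 0.98

x_1 = g(0.980000) = 1.264107
x_2 = g(1.264107) = 1.201824
x_3 = g(1.201824) = 1.216029
x_4 = g(1.216029) = 1.212819
x_5 = g(1.212819) = 1.213546
x_6 = g(1.213546) = 1.213381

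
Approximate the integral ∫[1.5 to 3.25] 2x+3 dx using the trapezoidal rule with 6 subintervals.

f(x) = 2x+3
a = 1.5, b = 3.25, n = 6
h = (b - a)/n = 0.291667

Trapezoidal rule: (h/2)[f(x₀) + 2f(x₁) + 2f(x₂) + ... + f(xₙ)]

x_0 = 1.5000, f(x_0) = 6.000000, coefficient = 1
x_1 = 1.7917, f(x_1) = 6.583333, coefficient = 2
x_2 = 2.0833, f(x_2) = 7.166667, coefficient = 2
x_3 = 2.3750, f(x_3) = 7.750000, coefficient = 2
x_4 = 2.6667, f(x_4) = 8.333333, coefficient = 2
x_5 = 2.9583, f(x_5) = 8.916667, coefficient = 2
x_6 = 3.2500, f(x_6) = 9.500000, coefficient = 1

I ≈ (0.291667/2) × 93.000000 = 13.562500
Exact value: 13.562500
Error: 0.000000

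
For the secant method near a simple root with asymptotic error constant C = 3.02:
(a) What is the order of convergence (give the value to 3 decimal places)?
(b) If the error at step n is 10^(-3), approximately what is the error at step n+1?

(a) Secant method has superlinear convergence with order φ = (1+√5)/2 ≈ 1.618.
    This means |e_{n+1}| ≈ C|e_n|^1.618.

(b) With |e_n| = 10^(-3) and C = 3.02:
    |e_{n+1}| ≈ 3.02 × (10^(-3))^1.618 = 3.02 × 10^(-4.85)

(a) ≈ 1.618 (golden ratio); (b) |e_{n+1}| ≈ 4.226e-05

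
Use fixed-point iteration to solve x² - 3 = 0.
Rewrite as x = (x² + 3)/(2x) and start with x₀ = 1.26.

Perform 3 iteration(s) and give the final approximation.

Equation: x² - 3 = 0
Fixed-point form: x = (x² + 3)/(2x)
x₀ = 1.26

x_1 = g(1.260000) = 1.820476
x_2 = g(1.820476) = 1.734198
x_3 = g(1.734198) = 1.732052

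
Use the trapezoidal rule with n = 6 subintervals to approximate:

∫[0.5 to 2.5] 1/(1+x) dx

f(x) = 1/(1+x)
a = 0.5, b = 2.5, n = 6
h = (b - a)/n = 0.333333

Trapezoidal rule: (h/2)[f(x₀) + 2f(x₁) + 2f(x₂) + ... + f(xₙ)]

x_0 = 0.5000, f(x_0) = 0.666667, coefficient = 1
x_1 = 0.8333, f(x_1) = 0.545455, coefficient = 2
x_2 = 1.1667, f(x_2) = 0.461538, coefficient = 2
x_3 = 1.5000, f(x_3) = 0.400000, coefficient = 2
x_4 = 1.8333, f(x_4) = 0.352941, coefficient = 2
x_5 = 2.1667, f(x_5) = 0.315789, coefficient = 2
x_6 = 2.5000, f(x_6) = 0.285714, coefficient = 1

I ≈ (0.333333/2) × 5.103828 = 0.850638
Exact value: 0.847298
Error: 0.003340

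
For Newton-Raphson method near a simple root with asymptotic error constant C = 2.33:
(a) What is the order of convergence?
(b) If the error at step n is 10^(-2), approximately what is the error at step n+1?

(a) Newton-Raphson has quadratic (order 2) convergence near simple roots.
    This means |e_{n+1}| ≈ C|e_n|².

(b) With |e_n| = 10^(-2) and C = 2.33:
    |e_{n+1}| ≈ 2.33 × (10^(-2))² = 2.33 × 10^(-4)

(a) 2 (quadratic); (b) |e_{n+1}| ≈ 2.330e-04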